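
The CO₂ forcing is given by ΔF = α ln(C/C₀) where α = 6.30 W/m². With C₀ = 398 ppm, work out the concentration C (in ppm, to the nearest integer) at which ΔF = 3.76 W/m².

C ≈ 723 ppm

Set 6.30 ln(C/398) = 3.76, so ln(C/398) = 3.76/6.30 = 0.59683.
Then C/398 = e^0.59683 = 1.81635, giving C = 398 × 1.81635 = 722.91 ppm.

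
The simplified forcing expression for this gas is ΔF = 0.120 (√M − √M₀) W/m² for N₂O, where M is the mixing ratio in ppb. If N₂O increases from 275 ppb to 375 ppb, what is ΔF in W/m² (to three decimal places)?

ΔF = 0.334 W/m²

N₂O: 0.120 × (√375 − √275) = 0.120 × (19.3649 − 16.5831) = 0.120 × 2.7818 = 0.3338 W/m².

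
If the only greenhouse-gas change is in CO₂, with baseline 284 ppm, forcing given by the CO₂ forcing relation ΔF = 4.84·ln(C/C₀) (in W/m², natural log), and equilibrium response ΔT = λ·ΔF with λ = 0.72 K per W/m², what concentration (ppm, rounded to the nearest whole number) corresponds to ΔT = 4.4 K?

Required forcing: ΔF = ΔT/λ = 4.4/0.72 = 6.1111 W/m².
Then ln(C/284) = ΔF/4.84 = 6.1111/4.84 = 1.26262.
So C = 284 × e^1.26262 = 284 × 3.53467 = 1003.85 ppm.

C ≈ 1004 ppm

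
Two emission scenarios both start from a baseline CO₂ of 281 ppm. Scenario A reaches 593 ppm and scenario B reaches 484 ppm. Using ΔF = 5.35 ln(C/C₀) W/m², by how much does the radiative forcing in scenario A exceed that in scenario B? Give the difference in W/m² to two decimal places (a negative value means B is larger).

ΔF_A − ΔF_B = 1.09 W/m²

ΔF_A = 5.35 ln(593/281) = 5.35 × 0.74684 = 3.9956 W/m².
ΔF_B = 5.35 ln(484/281) = 5.35 × 0.54373 = 2.9090 W/m².
Difference: 3.9956 − 2.9090 = 1.0866 W/m².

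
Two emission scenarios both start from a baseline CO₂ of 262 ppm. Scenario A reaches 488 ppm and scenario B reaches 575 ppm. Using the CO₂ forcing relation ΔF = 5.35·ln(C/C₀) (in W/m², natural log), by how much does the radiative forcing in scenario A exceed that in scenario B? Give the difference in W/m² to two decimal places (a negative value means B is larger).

ΔF_A − ΔF_B = -0.88 W/m²

ΔF_A = 5.35 ln(488/262) = 5.35 × 0.62197 = 3.3275 W/m².
ΔF_B = 5.35 ln(575/262) = 5.35 × 0.78603 = 4.2053 W/m².
Difference: 3.3275 − 4.2053 = -0.8778 W/m².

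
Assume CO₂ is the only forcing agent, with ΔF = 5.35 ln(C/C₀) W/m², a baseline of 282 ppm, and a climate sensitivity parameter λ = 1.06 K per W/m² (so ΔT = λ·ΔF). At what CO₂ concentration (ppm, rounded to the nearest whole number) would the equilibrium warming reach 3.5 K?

Required forcing: ΔF = ΔT/λ = 3.5/1.06 = 3.3019 W/m².
Then ln(C/282) = ΔF/5.35 = 3.3019/5.35 = 0.61718.
So C = 282 × e^0.61718 = 282 × 1.85369 = 522.74 ppm.

C ≈ 523 ppm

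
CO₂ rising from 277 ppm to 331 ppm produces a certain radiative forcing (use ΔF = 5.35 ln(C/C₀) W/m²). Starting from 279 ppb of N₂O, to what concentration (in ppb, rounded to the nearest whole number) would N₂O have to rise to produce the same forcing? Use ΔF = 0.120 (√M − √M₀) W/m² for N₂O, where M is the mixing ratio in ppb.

M ≈ 607 ppb

CO₂ forcing: 5.35 × ln(331/277) = 5.35 × 0.178101 = 0.95284 W/m².
Set 0.120(√M − √279) = 0.95284: √M = 0.95284/0.120 + √279 = 7.9403 + 16.7033 = 24.6436.
M = (24.6436)² = 607.31 ppb.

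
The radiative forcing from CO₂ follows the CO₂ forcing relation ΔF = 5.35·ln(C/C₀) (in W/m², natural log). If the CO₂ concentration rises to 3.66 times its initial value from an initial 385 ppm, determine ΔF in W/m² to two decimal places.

ΔF = 6.94 W/m²

ΔF = 5.35 × ln(3.66) = 5.35 × 1.29746 = 6.9414 W/m².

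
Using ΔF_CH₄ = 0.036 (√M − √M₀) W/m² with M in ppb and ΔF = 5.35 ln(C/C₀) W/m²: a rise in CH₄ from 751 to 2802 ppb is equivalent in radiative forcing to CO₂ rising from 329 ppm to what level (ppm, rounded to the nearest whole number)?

CH₄ forcing: 0.036 × (√2802 − √751) = 0.036 × (52.9339 − 27.4044) = 0.036 × 25.5295 = 0.91906 W/m².
Set 5.35 ln(C/329) = 0.91906: ln(C/329) = 0.91906/5.35 = 0.17179, so C = 329 × e^0.17179 = 329 × 1.18743 = 390.66 ppm.

C ≈ 391 ppm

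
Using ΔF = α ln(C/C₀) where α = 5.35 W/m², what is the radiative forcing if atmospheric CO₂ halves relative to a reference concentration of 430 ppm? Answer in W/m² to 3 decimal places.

ΔF = -3.708 W/m²

ΔF = 5.35 × ln(0.5) = 5.35 × -0.69315 = -3.7084 W/m².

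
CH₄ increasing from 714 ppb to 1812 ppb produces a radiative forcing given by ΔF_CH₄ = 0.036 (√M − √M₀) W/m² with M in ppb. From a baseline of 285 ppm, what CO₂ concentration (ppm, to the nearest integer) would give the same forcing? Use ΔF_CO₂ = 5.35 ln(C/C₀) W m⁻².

C ≈ 317 ppm

CH₄ forcing: 0.036 × (√1812 − √714) = 0.036 × (42.5676 − 26.7208) = 0.036 × 15.8468 = 0.57048 W/m².
Set 5.35 ln(C/285) = 0.57048: ln(C/285) = 0.57048/5.35 = 0.10663, so C = 285 × e^0.10663 = 285 × 1.11252 = 317.07 ppm.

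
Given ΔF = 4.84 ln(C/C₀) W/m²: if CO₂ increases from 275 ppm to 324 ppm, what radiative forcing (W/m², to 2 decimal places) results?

ΔF = 0.79 W/m²

CO₂: 4.84 × ln(324/275) = 4.84 × ln(1.17818) = 4.84 × 0.16397 = 0.7936 W/m².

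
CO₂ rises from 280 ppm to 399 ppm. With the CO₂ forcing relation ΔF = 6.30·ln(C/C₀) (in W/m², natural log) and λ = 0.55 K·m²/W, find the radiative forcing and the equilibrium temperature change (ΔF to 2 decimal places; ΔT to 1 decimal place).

CO₂: 6.30 × ln(399/280) = 6.30 × ln(1.42500) = 6.30 × 0.35417 = 2.2313 W/m².
ΔT = λ ΔF = 0.55 × 2.23 = 1.2265 K.

ΔF = 2.23 W/m²; ΔT = 1.2 K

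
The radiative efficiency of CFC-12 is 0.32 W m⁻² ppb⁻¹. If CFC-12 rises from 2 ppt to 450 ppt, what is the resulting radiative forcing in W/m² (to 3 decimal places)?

CFC-12: Δ = 450 − 2 = 448 ppt = 0.448 ppb; ΔF = 0.32 × 0.448 = 0.1434 W/m².

ΔF = 0.143 W/m²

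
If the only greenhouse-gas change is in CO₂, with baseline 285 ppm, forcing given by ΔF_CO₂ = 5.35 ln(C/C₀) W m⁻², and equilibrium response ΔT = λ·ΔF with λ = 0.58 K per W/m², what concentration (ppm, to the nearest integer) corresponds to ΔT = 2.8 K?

C ≈ 703 ppm

Required forcing: ΔF = ΔT/λ = 2.8/0.58 = 4.8276 W/m².
Then ln(C/285) = ΔF/5.35 = 4.8276/5.35 = 0.90236.
So C = 285 × e^0.90236 = 285 × 2.46541 = 702.64 ppm.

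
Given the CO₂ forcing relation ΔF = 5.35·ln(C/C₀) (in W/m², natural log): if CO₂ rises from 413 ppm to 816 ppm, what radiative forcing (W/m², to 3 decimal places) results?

CO₂: 5.35 × ln(816/413) = 5.35 × ln(1.97579) = 5.35 × 0.68097 = 3.6432 W/m².

ΔF = 3.643 W/m²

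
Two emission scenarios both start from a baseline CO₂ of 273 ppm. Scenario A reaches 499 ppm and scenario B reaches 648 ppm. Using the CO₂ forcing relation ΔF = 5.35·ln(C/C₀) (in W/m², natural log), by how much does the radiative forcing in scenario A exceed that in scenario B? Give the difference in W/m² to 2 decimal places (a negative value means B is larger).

ΔF_A − ΔF_B = -1.40 W/m²

ΔF_A = 5.35 ln(499/273) = 5.35 × 0.60313 = 3.2267 W/m².
ΔF_B = 5.35 ln(648/273) = 5.35 × 0.86442 = 4.6246 W/m².
Difference: 3.2267 − 4.6246 = -1.3979 W/m².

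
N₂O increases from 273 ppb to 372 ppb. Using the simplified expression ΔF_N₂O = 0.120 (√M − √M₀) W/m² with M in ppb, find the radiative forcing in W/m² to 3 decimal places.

N₂O: 0.120 × (√372 − √273) = 0.120 × (19.2873 − 16.5227) = 0.120 × 2.7646 = 0.3318 W/m².

ΔF = 0.332 W/m²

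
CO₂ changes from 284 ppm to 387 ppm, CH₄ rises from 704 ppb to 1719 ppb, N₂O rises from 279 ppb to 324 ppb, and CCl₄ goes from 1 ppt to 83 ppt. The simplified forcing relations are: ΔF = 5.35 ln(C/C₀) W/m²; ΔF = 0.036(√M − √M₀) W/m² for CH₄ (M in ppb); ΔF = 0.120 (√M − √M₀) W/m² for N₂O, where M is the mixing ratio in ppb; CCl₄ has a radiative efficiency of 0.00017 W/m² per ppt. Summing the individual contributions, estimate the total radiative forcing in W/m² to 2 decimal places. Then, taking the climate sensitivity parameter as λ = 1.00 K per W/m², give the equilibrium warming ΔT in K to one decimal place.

CO₂: 5.35 × ln(387/284) = 5.35 × ln(1.36268) = 5.35 × 0.30945 = 1.6556 W/m².
CH₄: 0.036 × (√1719 − √704) = 0.036 × (41.4608 − 26.5330) = 0.036 × 14.9278 = 0.5374 W/m².
N₂O: 0.120 × (√324 − √279) = 0.120 × (18.0000 − 16.7033) = 0.120 × 1.2967 = 0.1556 W/m².
CCl₄: ΔF = 0.00017 × (83 − 1) = 0.00017 × 82 = 0.0139 W/m².
Total ΔF = 1.6556 + 0.5374 + 0.1556 + 0.0139 = 2.3625 W/m².
ΔT = λ ΔF = 1.00 × 2.36 = 2.3600 K.

ΔF = 2.36 W/m²; ΔT = 2.4 K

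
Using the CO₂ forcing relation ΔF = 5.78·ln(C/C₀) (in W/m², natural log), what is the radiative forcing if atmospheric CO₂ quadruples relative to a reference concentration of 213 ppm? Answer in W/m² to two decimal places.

ΔF = 8.01 W/m²

ΔF = 5.78 × ln(4) = 5.78 × 1.38629 = 8.0128 W/m².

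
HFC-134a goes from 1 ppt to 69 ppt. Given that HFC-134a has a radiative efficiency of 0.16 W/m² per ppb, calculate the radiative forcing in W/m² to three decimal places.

HFC-134a: Δ = 69 − 1 = 68 ppt = 0.068 ppb; ΔF = 0.16 × 0.068 = 0.0109 W/m².

ΔF = 0.011 W/m²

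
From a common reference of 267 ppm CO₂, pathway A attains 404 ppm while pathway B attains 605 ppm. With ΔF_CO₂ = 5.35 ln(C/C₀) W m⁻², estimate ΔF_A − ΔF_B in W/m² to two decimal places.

ΔF_A = 5.35 ln(404/267) = 5.35 × 0.41417 = 2.2158 W/m².
ΔF_B = 5.35 ln(605/267) = 5.35 × 0.81798 = 4.3762 W/m².
Difference: 2.2158 − 4.3762 = -2.1604 W/m².

ΔF_A − ΔF_B = -2.16 W/m²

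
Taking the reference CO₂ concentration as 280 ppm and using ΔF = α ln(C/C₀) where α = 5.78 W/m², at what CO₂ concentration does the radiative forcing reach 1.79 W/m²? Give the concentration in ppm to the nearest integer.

C ≈ 382 ppm

Set 5.78 ln(C/280) = 1.79, so ln(C/280) = 1.79/5.78 = 0.30969.
Then C/280 = e^0.30969 = 1.36300, giving C = 280 × 1.36300 = 381.64 ppm.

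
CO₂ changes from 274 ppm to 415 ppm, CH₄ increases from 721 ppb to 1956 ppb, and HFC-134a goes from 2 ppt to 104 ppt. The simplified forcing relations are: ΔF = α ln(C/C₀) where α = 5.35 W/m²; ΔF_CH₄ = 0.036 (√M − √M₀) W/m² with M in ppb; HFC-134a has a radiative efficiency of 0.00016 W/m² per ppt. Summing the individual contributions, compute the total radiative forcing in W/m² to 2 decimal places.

CO₂: 5.35 × ln(415/274) = 5.35 × ln(1.51460) = 5.35 × 0.41515 = 2.2211 W/m².
CH₄: 0.036 × (√1956 − √721) = 0.036 × (44.2267 − 26.8514) = 0.036 × 17.3753 = 0.6255 W/m².
HFC-134a: ΔF = 0.00016 × (104 − 2) = 0.00016 × 102 = 0.0163 W/m².
Total ΔF = 2.2211 + 0.6255 + 0.0163 = 2.8629 W/m².

ΔF = 2.86 W/m²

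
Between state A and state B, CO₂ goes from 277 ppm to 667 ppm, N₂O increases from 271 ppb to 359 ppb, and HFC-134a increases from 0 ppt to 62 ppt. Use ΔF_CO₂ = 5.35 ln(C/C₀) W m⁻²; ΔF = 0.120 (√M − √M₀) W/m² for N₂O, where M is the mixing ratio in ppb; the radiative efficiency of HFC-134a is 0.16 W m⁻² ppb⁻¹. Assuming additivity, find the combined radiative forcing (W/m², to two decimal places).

CO₂: 5.35 × ln(667/277) = 5.35 × ln(2.40794) = 5.35 × 0.87877 = 4.7014 W/m².
N₂O: 0.120 × (√359 − √271) = 0.120 × (18.9473 − 16.4621) = 0.120 × 2.4852 = 0.2982 W/m².
HFC-134a: Δ = 62 − 0 = 62 ppt = 0.062 ppb; ΔF = 0.16 × 0.062 = 0.0099 W/m².
Total ΔF = 4.7014 + 0.2982 + 0.0099 = 5.0095 W/m².

ΔF = 5.01 W/m²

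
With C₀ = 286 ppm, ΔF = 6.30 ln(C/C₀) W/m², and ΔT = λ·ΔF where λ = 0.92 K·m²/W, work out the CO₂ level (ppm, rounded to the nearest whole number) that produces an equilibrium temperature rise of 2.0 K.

C ≈ 404 ppm

Required forcing: ΔF = ΔT/λ = 2.0/0.92 = 2.1739 W/m².
Then ln(C/286) = ΔF/6.30 = 2.1739/6.30 = 0.34506.
So C = 286 × e^0.34506 = 286 × 1.41207 = 403.85 ppm.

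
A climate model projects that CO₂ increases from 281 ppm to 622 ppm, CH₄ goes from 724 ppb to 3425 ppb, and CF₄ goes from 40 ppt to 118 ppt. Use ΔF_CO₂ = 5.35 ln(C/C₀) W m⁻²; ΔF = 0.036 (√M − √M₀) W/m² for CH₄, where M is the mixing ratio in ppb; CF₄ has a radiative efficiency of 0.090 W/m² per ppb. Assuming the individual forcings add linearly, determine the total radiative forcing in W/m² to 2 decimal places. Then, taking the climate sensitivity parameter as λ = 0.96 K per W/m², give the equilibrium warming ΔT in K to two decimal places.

CO₂: 5.35 × ln(622/281) = 5.35 × ln(2.21352) = 5.35 × 0.79458 = 4.2510 W/m².
CH₄: 0.036 × (√3425 − √724) = 0.036 × (58.5235 − 26.9072) = 0.036 × 31.6163 = 1.1382 W/m².
CF₄: Δ = 118 − 40 = 78 ppt = 0.078 ppb; ΔF = 0.090 × 0.078 = 0.0070 W/m².
Total ΔF = 4.2510 + 1.1382 + 0.0070 = 5.3962 W/m².
ΔT = λ ΔF = 0.96 × 5.40 = 5.1840 K.

ΔF = 5.40 W/m²; ΔT = 5.18 K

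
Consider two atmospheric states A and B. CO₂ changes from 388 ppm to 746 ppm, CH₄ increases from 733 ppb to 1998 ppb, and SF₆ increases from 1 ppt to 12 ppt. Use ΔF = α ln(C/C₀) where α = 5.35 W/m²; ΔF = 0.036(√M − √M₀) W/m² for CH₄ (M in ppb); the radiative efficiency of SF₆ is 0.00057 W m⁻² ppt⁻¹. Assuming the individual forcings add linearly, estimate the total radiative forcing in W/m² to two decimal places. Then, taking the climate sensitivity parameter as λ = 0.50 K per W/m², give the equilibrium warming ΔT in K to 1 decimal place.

CO₂: 5.35 × ln(746/388) = 5.35 × ln(1.92268) = 5.35 × 0.65372 = 3.4974 W/m².
CH₄: 0.036 × (√1998 − √733) = 0.036 × (44.6990 − 27.0740) = 0.036 × 17.6250 = 0.6345 W/m².
SF₆: ΔF = 0.00057 × (12 − 1) = 0.00057 × 11 = 0.0063 W/m².
Total ΔF = 3.4974 + 0.6345 + 0.0063 = 4.1382 W/m².
ΔT = λ ΔF = 0.50 × 4.14 = 2.0700 K.

ΔF = 4.14 W/m²; ΔT = 2.1 K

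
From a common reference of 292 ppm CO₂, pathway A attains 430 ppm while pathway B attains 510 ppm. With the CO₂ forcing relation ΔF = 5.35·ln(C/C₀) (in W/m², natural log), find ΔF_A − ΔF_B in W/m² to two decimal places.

ΔF_A = 5.35 ln(430/292) = 5.35 × 0.38703 = 2.0706 W/m².
ΔF_B = 5.35 ln(510/292) = 5.35 × 0.55766 = 2.9835 W/m².
Difference: 2.0706 − 2.9835 = -0.9129 W/m².
(Equivalently, ΔF_A − ΔF_B = 5.35 ln(430/510) = 5.35 × -0.17063 = -0.9129 W/m².)

ΔF_A − ΔF_B = -0.91 W/m²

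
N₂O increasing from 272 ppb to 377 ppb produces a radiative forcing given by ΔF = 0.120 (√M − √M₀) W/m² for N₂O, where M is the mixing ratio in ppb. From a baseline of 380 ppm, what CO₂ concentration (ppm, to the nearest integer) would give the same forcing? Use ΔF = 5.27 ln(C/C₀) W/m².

C ≈ 406 ppm

N₂O forcing: 0.120 × (√377 − √272) = 0.120 × (19.4165 − 16.4924) = 0.120 × 2.9241 = 0.35089 W/m².
Set 5.27 ln(C/380) = 0.35089: ln(C/380) = 0.35089/5.27 = 0.06658, so C = 380 × e^0.06658 = 380 × 1.06885 = 406.16 ppm.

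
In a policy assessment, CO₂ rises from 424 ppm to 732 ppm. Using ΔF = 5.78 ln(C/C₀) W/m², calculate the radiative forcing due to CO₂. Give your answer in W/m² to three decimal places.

CO₂: 5.78 × ln(732/424) = 5.78 × ln(1.72642) = 5.78 × 0.54605 = 3.1562 W/m².

ΔF = 3.156 W/m²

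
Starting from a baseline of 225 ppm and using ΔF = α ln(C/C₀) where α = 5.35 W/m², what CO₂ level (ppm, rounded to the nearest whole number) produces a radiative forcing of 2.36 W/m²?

C ≈ 350 ppm

Set 5.35 ln(C/225) = 2.36, so ln(C/225) = 2.36/5.35 = 0.44112.
Then C/225 = e^0.44112 = 1.55445, giving C = 225 × 1.55445 = 349.75 ppm.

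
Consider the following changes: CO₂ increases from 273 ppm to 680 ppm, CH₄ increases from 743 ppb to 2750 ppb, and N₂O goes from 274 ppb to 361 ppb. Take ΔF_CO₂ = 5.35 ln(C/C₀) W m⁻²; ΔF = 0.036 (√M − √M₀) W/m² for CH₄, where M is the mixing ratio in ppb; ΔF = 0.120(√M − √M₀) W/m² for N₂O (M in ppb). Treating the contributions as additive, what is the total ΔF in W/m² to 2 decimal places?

CO₂: 5.35 × ln(680/273) = 5.35 × ln(2.49084) = 5.35 × 0.91262 = 4.8825 W/m².
CH₄: 0.036 × (√2750 − √743) = 0.036 × (52.4404 − 27.2580) = 0.036 × 25.1824 = 0.9066 W/m².
N₂O: 0.120 × (√361 − √274) = 0.120 × (19.0000 − 16.5529) = 0.120 × 2.4471 = 0.2937 W/m².
Total ΔF = 4.8825 + 0.9066 + 0.2937 = 6.0828 W/m².

ΔF = 6.08 W/m²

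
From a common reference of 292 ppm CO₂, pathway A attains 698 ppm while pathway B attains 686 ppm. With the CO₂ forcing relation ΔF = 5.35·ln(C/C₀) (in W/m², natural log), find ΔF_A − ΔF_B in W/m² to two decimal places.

ΔF_A − ΔF_B = 0.09 W/m²

ΔF_A = 5.35 ln(698/292) = 5.35 × 0.87147 = 4.6624 W/m².
ΔF_B = 5.35 ln(686/292) = 5.35 × 0.85412 = 4.5695 W/m².
Difference: 4.6624 − 4.5695 = 0.0929 W/m².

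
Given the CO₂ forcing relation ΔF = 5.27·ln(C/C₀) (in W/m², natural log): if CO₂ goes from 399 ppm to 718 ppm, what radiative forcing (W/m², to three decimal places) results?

CO₂ absorption bands are partially saturated, so forcing scales with the logarithm of the concentration ratio.
CO₂: 5.27 × ln(718/399) = 5.27 × ln(1.79950) = 5.27 × 0.58751 = 3.0962 W/m².

ΔF = 3.096 W/m²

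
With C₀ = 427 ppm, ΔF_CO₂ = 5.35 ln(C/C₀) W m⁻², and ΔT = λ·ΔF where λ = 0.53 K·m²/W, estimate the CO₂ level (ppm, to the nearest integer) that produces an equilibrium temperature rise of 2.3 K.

C ≈ 961 ppm

Required forcing: ΔF = ΔT/λ = 2.3/0.53 = 4.3396 W/m².
Then ln(C/427) = ΔF/5.35 = 4.3396/5.35 = 0.81114.
So C = 427 × e^0.81114 = 427 × 2.25047 = 960.95 ppm.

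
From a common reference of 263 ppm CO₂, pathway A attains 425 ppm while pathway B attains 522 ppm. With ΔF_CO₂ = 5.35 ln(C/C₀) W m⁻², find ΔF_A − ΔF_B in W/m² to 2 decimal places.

ΔF_A = 5.35 ln(425/263) = 5.35 × 0.47994 = 2.5677 W/m².
ΔF_B = 5.35 ln(522/263) = 5.35 × 0.68551 = 3.6675 W/m².
Difference: 2.5677 − 3.6675 = -1.0998 W/m².

ΔF_A − ΔF_B = -1.10 W/m²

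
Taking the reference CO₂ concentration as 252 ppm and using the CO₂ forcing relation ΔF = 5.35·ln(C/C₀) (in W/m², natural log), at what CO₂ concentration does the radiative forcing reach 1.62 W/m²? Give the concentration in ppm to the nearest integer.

Set 5.35 ln(C/252) = 1.62, so ln(C/252) = 1.62/5.35 = 0.30280.
Then C/252 = e^0.30280 = 1.35364, giving C = 252 × 1.35364 = 341.12 ppm.

C ≈ 341 ppm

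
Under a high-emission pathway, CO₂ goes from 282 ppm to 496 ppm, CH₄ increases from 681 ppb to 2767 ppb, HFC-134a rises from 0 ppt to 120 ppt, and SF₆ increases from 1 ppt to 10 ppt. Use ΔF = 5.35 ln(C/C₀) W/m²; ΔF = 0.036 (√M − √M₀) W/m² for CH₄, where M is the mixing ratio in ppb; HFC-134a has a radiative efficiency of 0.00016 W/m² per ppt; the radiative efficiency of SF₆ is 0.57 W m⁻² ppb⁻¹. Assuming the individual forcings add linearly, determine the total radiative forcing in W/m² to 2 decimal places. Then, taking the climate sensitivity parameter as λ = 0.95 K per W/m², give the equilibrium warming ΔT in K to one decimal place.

CO₂: 5.35 × ln(496/282) = 5.35 × ln(1.75887) = 5.35 × 0.56467 = 3.0210 W/m².
CH₄: 0.036 × (√2767 − √681) = 0.036 × (52.6023 − 26.0960) = 0.036 × 26.5063 = 0.9542 W/m².
HFC-134a: ΔF = 0.00016 × (120 − 0) = 0.00016 × 120 = 0.0192 W/m².
SF₆: Δ = 10 − 1 = 9 ppt = 0.009 ppb; ΔF = 0.57 × 0.009 = 0.0051 W/m².
Total ΔF = 3.0210 + 0.9542 + 0.0192 + 0.0051 = 3.9995 W/m².
ΔT = λ ΔF = 0.95 × 4.00 = 3.8000 K.

ΔF = 4.00 W/m²; ΔT = 3.8 K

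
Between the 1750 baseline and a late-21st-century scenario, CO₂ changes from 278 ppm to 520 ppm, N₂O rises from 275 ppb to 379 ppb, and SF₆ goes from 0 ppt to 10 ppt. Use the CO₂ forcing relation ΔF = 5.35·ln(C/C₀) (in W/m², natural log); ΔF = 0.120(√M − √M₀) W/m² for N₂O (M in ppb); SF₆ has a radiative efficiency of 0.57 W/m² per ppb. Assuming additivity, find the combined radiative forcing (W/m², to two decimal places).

CO₂: 5.35 × ln(520/278) = 5.35 × ln(1.87050) = 5.35 × 0.62621 = 3.3502 W/m².
N₂O: 0.120 × (√379 − √275) = 0.120 × (19.4679 − 16.5831) = 0.120 × 2.8848 = 0.3462 W/m².
SF₆: Δ = 10 − 0 = 10 ppt = 0.010 ppb; ΔF = 0.57 × 0.010 = 0.0057 W/m².
Total ΔF = 3.3502 + 0.3462 + 0.0057 = 3.7021 W/m².

ΔF = 3.70 W/m²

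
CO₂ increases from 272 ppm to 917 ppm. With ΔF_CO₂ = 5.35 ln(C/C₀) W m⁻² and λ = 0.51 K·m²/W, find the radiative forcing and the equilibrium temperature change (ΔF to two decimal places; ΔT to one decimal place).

CO₂: 5.35 × ln(917/272) = 5.35 × ln(3.37132) = 5.35 × 1.21530 = 6.5019 W/m².
ΔT = λ ΔF = 0.51 × 6.50 = 3.3150 K.

ΔF = 6.50 W/m²; ΔT = 3.3 K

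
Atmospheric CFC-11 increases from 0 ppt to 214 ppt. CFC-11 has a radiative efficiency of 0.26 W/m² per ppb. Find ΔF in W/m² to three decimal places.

ΔF = 0.056 W/m²

CFC-11: Δ = 214 − 0 = 214 ppt = 0.214 ppb; ΔF = 0.26 × 0.214 = 0.0556 W/m².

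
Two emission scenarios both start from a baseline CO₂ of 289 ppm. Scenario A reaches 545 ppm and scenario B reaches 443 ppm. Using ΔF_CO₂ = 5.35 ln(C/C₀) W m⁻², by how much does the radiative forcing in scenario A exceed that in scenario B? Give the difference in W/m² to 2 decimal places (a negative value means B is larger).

ΔF_A = 5.35 ln(545/289) = 5.35 × 0.63436 = 3.3938 W/m².
ΔF_B = 5.35 ln(443/289) = 5.35 × 0.42714 = 2.2852 W/m².
Difference: 3.3938 − 2.2852 = 1.1086 W/m².
(Equivalently, ΔF_A − ΔF_B = 5.35 ln(545/443) = 5.35 × 0.20722 = 1.1086 W/m².)

ΔF_A − ΔF_B = 1.11 W/m²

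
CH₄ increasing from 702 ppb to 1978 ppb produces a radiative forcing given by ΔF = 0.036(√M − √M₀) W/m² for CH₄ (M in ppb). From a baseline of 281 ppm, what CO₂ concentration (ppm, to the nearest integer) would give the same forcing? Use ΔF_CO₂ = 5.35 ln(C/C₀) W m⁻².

CH₄ forcing: 0.036 × (√1978 − √702) = 0.036 × (44.4747 − 26.4953) = 0.036 × 17.9794 = 0.64726 W/m².
Set 5.35 ln(C/281) = 0.64726: ln(C/281) = 0.64726/5.35 = 0.12098, so C = 281 × e^0.12098 = 281 × 1.12860 = 317.14 ppm.

C ≈ 317 ppm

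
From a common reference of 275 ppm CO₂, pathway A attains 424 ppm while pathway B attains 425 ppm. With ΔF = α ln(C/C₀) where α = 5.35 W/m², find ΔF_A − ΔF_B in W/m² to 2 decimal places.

ΔF_A − ΔF_B = -0.01 W/m²

ΔF_A = 5.35 ln(424/275) = 5.35 × 0.43296 = 2.3163 W/m².
ΔF_B = 5.35 ln(425/275) = 5.35 × 0.43532 = 2.3290 W/m².
Difference: 2.3163 − 2.3290 = -0.0127 W/m².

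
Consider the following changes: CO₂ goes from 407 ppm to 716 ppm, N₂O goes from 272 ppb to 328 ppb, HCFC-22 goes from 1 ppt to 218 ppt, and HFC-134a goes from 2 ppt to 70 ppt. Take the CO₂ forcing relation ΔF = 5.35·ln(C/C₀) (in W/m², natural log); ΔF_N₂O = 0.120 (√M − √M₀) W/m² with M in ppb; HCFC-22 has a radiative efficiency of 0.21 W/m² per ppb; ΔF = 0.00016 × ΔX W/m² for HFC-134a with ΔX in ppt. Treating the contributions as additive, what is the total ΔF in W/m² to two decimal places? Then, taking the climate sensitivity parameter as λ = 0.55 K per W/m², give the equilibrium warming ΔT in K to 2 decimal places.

CO₂: 5.35 × ln(716/407) = 5.35 × ln(1.75921) = 5.35 × 0.56486 = 3.0220 W/m².
N₂O: 0.120 × (√328 − √272) = 0.120 × (18.1108 − 16.4924) = 0.120 × 1.6184 = 0.1942 W/m².
HCFC-22: Δ = 218 − 1 = 217 ppt = 0.217 ppb; ΔF = 0.21 × 0.217 = 0.0456 W/m².
HFC-134a: ΔF = 0.00016 × (70 − 2) = 0.00016 × 68 = 0.0109 W/m².
Total ΔF = 3.0220 + 0.1942 + 0.0456 + 0.0109 = 3.2727 W/m².
ΔT = λ ΔF = 0.55 × 3.27 = 1.7985 K.

ΔF = 3.27 W/m²; ΔT = 1.80 K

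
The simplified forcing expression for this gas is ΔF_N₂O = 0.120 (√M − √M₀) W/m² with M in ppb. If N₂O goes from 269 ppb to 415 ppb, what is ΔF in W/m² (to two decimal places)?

N₂O: 0.120 × (√415 − √269) = 0.120 × (20.3715 − 16.4012) = 0.120 × 3.9703 = 0.4764 W/m².

ΔF = 0.48 W/m²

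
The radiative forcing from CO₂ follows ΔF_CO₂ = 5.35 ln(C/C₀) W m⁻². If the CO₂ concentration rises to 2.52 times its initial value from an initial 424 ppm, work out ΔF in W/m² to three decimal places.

Because the forcing depends only on the ratio C/C₀, the initial concentration does not enter.
ΔF = 5.35 × ln(2.52) = 5.35 × 0.92426 = 4.9448 W/m².

ΔF = 4.945 W/m²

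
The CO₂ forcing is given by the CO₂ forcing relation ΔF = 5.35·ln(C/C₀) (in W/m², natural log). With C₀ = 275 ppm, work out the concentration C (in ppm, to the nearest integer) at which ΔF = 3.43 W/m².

C ≈ 522 ppm

Set 5.35 ln(C/275) = 3.43, so ln(C/275) = 3.43/5.35 = 0.64112.
Then C/275 = e^0.64112 = 1.89861, giving C = 275 × 1.89861 = 522.12 ppm.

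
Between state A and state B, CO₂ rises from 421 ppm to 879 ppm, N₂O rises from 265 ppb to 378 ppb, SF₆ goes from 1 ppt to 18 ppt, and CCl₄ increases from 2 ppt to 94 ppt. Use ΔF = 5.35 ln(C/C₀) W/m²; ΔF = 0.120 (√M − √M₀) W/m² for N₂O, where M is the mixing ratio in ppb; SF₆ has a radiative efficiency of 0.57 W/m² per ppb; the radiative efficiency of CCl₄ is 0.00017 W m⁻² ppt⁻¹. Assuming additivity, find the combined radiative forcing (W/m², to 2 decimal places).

ΔF = 4.34 W/m²

CO₂: 5.35 × ln(879/421) = 5.35 × ln(2.08789) = 5.35 × 0.73615 = 3.9384 W/m².
N₂O: 0.120 × (√378 − √265) = 0.120 × (19.4422 − 16.2788) = 0.120 × 3.1634 = 0.3796 W/m².
SF₆: Δ = 18 − 1 = 17 ppt = 0.017 ppb; ΔF = 0.57 × 0.017 = 0.0097 W/m².
CCl₄: ΔF = 0.00017 × (94 − 2) = 0.00017 × 92 = 0.0156 W/m².
Total ΔF = 3.9384 + 0.3796 + 0.0097 + 0.0156 = 4.3433 W/m².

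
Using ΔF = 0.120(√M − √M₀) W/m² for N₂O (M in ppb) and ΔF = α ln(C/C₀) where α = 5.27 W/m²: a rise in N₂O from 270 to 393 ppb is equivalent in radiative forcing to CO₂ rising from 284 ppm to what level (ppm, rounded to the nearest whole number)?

C ≈ 307 ppm

N₂O forcing: 0.120 × (√393 − √270) = 0.120 × (19.8242 − 16.4317) = 0.120 × 3.3925 = 0.40710 W/m².
Set 5.27 ln(C/284) = 0.40710: ln(C/284) = 0.40710/5.27 = 0.07725, so C = 284 × e^0.07725 = 284 × 1.08031 = 306.81 ppm.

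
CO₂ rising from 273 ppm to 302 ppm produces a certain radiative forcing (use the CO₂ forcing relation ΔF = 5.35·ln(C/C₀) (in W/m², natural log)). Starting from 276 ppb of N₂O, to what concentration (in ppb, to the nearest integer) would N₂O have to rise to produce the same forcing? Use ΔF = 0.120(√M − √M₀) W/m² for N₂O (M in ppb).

CO₂ forcing: 5.35 × ln(302/273) = 5.35 × 0.100955 = 0.54011 W/m².
Set 0.120(√M − √276) = 0.54011: √M = 0.54011/0.120 + √276 = 4.5009 + 16.6132 = 21.1141.
M = (21.1141)² = 445.81 ppb.

M ≈ 446 ppb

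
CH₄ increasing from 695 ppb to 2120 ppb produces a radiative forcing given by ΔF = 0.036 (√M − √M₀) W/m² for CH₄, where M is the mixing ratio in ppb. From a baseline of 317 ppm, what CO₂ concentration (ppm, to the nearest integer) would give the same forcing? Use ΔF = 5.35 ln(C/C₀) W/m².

CH₄ forcing: 0.036 × (√2120 − √695) = 0.036 × (46.0435 − 26.3629) = 0.036 × 19.6806 = 0.70850 W/m².
Set 5.35 ln(C/317) = 0.70850: ln(C/317) = 0.70850/5.35 = 0.13243, so C = 317 × e^0.13243 = 317 × 1.14160 = 361.89 ppm.

C ≈ 362 ppm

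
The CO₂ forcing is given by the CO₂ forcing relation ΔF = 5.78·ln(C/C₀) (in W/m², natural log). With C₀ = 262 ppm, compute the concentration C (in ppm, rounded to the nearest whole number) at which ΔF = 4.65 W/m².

Set 5.78 ln(C/262) = 4.65, so ln(C/262) = 4.65/5.78 = 0.80450.
Then C/262 = e^0.80450 = 2.23558, giving C = 262 × 2.23558 = 585.72 ppm.

C ≈ 586 ppm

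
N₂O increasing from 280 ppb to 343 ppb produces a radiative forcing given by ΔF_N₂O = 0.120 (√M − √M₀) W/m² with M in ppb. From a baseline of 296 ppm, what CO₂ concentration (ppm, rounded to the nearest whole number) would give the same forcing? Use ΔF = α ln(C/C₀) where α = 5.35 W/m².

N₂O forcing: 0.120 × (√343 − √280) = 0.120 × (18.5203 − 16.7332) = 0.120 × 1.7871 = 0.21445 W/m².
Set 5.35 ln(C/296) = 0.21445: ln(C/296) = 0.21445/5.35 = 0.04008, so C = 296 × e^0.04008 = 296 × 1.04089 = 308.10 ppm.

C ≈ 308 ppm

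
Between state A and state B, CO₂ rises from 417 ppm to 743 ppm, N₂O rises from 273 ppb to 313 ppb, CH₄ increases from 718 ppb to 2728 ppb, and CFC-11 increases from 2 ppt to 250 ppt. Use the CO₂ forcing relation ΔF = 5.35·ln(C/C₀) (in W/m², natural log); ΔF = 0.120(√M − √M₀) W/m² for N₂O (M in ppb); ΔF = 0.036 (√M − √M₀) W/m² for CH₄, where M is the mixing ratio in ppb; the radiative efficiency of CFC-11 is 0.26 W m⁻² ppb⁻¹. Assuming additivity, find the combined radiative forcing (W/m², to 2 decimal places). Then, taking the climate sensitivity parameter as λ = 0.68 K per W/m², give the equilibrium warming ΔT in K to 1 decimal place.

CO₂: 5.35 × ln(743/417) = 5.35 × ln(1.78177) = 5.35 × 0.57761 = 3.0902 W/m².
N₂O: 0.120 × (√313 − √273) = 0.120 × (17.6918 − 16.5227) = 0.120 × 1.1691 = 0.1403 W/m².
CH₄: 0.036 × (√2728 − √718) = 0.036 × (52.2303 − 26.7955) = 0.036 × 25.4348 = 0.9157 W/m².
CFC-11: Δ = 250 − 2 = 248 ppt = 0.248 ppb; ΔF = 0.26 × 0.248 = 0.0645 W/m².
Total ΔF = 3.0902 + 0.1403 + 0.9157 + 0.0645 = 4.2107 W/m².
ΔT = λ ΔF = 0.68 × 4.21 = 2.8628 K.

ΔF = 4.21 W/m²; ΔT = 2.9 K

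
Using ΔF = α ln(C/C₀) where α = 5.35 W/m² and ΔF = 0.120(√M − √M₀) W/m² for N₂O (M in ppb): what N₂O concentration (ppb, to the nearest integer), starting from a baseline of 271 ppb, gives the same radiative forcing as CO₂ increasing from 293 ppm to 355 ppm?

CO₂ forcing: 5.35 × ln(355/293) = 5.35 × 0.191945 = 1.02691 W/m².
Set 0.120(√M − √271) = 1.02691: √M = 1.02691/0.120 + √271 = 8.5576 + 16.4621 = 25.0197.
M = (25.0197)² = 625.99 ppb.

M ≈ 626 ppb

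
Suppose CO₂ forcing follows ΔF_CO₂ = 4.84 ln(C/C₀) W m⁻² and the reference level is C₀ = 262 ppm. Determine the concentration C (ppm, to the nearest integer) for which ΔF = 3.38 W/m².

C ≈ 527 ppm

Set 4.84 ln(C/262) = 3.38, so ln(C/262) = 3.38/4.84 = 0.69835.
Then C/262 = e^0.69835 = 2.01043, giving C = 262 × 2.01043 = 526.73 ppm.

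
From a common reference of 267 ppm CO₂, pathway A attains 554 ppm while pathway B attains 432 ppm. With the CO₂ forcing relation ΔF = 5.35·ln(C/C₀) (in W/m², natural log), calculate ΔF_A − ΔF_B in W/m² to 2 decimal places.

ΔF_A = 5.35 ln(554/267) = 5.35 × 0.72992 = 3.9051 W/m².
ΔF_B = 5.35 ln(432/267) = 5.35 × 0.48118 = 2.5743 W/m².
Difference: 3.9051 − 2.5743 = 1.3308 W/m².

ΔF_A − ΔF_B = 1.33 W/m²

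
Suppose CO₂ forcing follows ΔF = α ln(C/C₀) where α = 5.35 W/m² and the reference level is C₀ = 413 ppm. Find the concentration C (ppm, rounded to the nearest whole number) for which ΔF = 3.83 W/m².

C ≈ 845 ppm

Set 5.35 ln(C/413) = 3.83, so ln(C/413) = 3.83/5.35 = 0.71589.
Then C/413 = e^0.71589 = 2.04601, giving C = 413 × 2.04601 = 845.00 ppm.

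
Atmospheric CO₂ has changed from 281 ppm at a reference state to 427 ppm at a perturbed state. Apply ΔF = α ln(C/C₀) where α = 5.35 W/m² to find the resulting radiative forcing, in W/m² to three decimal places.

ΔF = 2.239 W/m²

CO₂: 5.35 × ln(427/281) = 5.35 × ln(1.51957) = 5.35 × 0.41843 = 2.2386 W/m².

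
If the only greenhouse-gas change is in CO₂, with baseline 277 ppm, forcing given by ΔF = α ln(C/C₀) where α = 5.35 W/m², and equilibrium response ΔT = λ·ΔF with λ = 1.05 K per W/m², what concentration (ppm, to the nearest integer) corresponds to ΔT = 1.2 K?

C ≈ 343 ppm

Required forcing: ΔF = ΔT/λ = 1.2/1.05 = 1.1429 W/m².
Then ln(C/277) = ΔF/5.35 = 1.1429/5.35 = 0.21363.
So C = 277 × e^0.21363 = 277 × 1.23816 = 342.97 ppm.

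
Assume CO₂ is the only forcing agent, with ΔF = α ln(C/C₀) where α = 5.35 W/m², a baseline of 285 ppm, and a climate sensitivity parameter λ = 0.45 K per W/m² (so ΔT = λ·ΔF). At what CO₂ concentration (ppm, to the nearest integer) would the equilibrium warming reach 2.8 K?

C ≈ 912 ppm

Required forcing: ΔF = ΔT/λ = 2.8/0.45 = 6.2222 W/m².
Then ln(C/285) = ΔF/5.35 = 6.2222/5.35 = 1.16303.
So C = 285 × e^1.16303 = 285 × 3.19961 = 911.89 ppm.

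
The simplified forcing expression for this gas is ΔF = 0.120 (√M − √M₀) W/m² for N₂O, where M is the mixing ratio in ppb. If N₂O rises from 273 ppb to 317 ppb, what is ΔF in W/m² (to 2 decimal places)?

ΔF = 0.15 W/m²

N₂O: 0.120 × (√317 − √273) = 0.120 × (17.8045 − 16.5227) = 0.120 × 1.2818 = 0.1538 W/m².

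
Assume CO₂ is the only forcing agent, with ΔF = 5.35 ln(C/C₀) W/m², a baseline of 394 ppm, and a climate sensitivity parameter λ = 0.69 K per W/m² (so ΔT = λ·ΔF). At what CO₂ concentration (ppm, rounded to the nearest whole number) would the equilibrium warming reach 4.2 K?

C ≈ 1229 ppm

Required forcing: ΔF = ΔT/λ = 4.2/0.69 = 6.0870 W/m².
Then ln(C/394) = ΔF/5.35 = 6.0870/5.35 = 1.13776.
So C = 394 × e^1.13776 = 394 × 3.11977 = 1229.19 ppm.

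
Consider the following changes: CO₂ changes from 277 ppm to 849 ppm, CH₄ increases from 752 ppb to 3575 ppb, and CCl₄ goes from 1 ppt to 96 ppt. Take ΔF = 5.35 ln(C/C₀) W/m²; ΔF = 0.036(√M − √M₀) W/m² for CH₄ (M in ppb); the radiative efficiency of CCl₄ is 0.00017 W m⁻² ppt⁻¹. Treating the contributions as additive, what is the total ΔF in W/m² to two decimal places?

ΔF = 7.17 W/m²

CO₂: 5.35 × ln(849/277) = 5.35 × ln(3.06498) = 5.35 × 1.12004 = 5.9922 W/m².
CH₄: 0.036 × (√3575 − √752) = 0.036 × (59.7913 − 27.4226) = 0.036 × 32.3687 = 1.1653 W/m².
CCl₄: ΔF = 0.00017 × (96 − 1) = 0.00017 × 95 = 0.0162 W/m².
Total ΔF = 5.9922 + 1.1653 + 0.0162 = 7.1737 W/m².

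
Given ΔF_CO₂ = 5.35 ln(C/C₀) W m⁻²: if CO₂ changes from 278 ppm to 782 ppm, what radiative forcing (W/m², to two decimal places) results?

CO₂: 5.35 × ln(782/278) = 5.35 × ln(2.81295) = 5.35 × 1.03423 = 5.5331 W/m².

ΔF = 5.53 W/m²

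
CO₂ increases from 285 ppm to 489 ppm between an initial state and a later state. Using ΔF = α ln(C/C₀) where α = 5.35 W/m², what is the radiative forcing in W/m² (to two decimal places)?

CO₂: 5.35 × ln(489/285) = 5.35 × ln(1.71579) = 5.35 × 0.53987 = 2.8883 W/m².

ΔF = 2.89 W/m²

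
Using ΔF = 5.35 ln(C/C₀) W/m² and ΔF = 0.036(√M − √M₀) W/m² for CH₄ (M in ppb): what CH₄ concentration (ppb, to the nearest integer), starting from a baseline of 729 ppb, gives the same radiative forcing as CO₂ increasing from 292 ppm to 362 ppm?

M ≈ 3473 ppb

CO₂ forcing: 5.35 × ln(362/292) = 5.35 × 0.214890 = 1.14966 W/m².
Set 0.036(√M − √729) = 1.14966: √M = 1.14966/0.036 + √729 = 31.9350 + 27.0000 = 58.9350.
M = (58.9350)² = 3473.33 ppb.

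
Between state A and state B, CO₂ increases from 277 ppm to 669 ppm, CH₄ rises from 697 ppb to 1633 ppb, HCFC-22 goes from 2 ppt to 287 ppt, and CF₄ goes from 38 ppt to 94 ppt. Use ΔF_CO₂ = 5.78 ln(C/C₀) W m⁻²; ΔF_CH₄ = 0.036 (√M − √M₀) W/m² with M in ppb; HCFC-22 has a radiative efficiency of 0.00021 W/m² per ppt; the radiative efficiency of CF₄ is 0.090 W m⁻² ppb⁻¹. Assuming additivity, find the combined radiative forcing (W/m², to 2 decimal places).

ΔF = 5.67 W/m²

CO₂: 5.78 × ln(669/277) = 5.78 × ln(2.41516) = 5.78 × 0.88177 = 5.0966 W/m².
CH₄: 0.036 × (√1633 − √697) = 0.036 × (40.4104 − 26.4008) = 0.036 × 14.0096 = 0.5043 W/m².
HCFC-22: ΔF = 0.00021 × (287 − 2) = 0.00021 × 285 = 0.0599 W/m².
CF₄: Δ = 94 − 38 = 56 ppt = 0.056 ppb; ΔF = 0.090 × 0.056 = 0.0050 W/m².
Total ΔF = 5.0966 + 0.5043 + 0.0599 + 0.0050 = 5.6658 W/m².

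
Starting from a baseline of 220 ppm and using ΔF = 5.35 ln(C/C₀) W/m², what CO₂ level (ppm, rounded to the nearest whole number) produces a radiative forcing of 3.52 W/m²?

Set 5.35 ln(C/220) = 3.52, so ln(C/220) = 3.52/5.35 = 0.65794.
Then C/220 = e^0.65794 = 1.93081, giving C = 220 × 1.93081 = 424.78 ppm.

C ≈ 425 ppm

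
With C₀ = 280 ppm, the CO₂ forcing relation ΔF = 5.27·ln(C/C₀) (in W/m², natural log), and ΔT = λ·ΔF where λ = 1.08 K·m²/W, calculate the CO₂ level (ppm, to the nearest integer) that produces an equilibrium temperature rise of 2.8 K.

C ≈ 458 ppm

Required forcing: ΔF = ΔT/λ = 2.8/1.08 = 2.5926 W/m².
Then ln(C/280) = ΔF/5.27 = 2.5926/5.27 = 0.49195.
So C = 280 × e^0.49195 = 280 × 1.63550 = 457.94 ppm.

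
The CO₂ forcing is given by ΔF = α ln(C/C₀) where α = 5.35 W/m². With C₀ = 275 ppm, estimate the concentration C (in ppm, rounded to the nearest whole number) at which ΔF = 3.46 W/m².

Set 5.35 ln(C/275) = 3.46, so ln(C/275) = 3.46/5.35 = 0.64673.
Then C/275 = e^0.64673 = 1.90929, giving C = 275 × 1.90929 = 525.05 ppm.

C ≈ 525 ppm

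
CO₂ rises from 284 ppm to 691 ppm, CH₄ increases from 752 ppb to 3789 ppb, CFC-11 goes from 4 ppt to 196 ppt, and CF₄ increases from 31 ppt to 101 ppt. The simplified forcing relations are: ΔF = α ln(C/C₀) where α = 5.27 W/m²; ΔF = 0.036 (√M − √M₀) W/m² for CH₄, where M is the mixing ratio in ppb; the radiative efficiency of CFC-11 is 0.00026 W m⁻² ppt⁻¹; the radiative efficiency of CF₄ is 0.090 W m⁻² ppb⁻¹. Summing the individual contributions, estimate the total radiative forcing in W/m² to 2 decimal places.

ΔF = 5.97 W/m²

CO₂: 5.27 × ln(691/284) = 5.27 × ln(2.43310) = 5.27 × 0.88917 = 4.6859 W/m².
CH₄: 0.036 × (√3789 − √752) = 0.036 × (61.5549 − 27.4226) = 0.036 × 34.1323 = 1.2288 W/m².
CFC-11: ΔF = 0.00026 × (196 − 4) = 0.00026 × 192 = 0.0499 W/m².
CF₄: Δ = 101 − 31 = 70 ppt = 0.070 ppb; ΔF = 0.090 × 0.070 = 0.0063 W/m².
Total ΔF = 4.6859 + 1.2288 + 0.0499 + 0.0063 = 5.9709 W/m².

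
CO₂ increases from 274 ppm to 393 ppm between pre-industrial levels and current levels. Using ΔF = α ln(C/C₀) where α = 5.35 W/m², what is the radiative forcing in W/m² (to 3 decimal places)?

ΔF = 1.930 W/m²

CO₂: 5.35 × ln(393/274) = 5.35 × ln(1.43431) = 5.35 × 0.36068 = 1.9296 W/m².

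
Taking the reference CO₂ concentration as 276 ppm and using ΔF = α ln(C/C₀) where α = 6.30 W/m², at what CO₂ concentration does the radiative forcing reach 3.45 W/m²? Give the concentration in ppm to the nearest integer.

C ≈ 477 ppm

Set 6.30 ln(C/276) = 3.45, so ln(C/276) = 3.45/6.30 = 0.54762.
Then C/276 = e^0.54762 = 1.72913, giving C = 276 × 1.72913 = 477.24 ppm.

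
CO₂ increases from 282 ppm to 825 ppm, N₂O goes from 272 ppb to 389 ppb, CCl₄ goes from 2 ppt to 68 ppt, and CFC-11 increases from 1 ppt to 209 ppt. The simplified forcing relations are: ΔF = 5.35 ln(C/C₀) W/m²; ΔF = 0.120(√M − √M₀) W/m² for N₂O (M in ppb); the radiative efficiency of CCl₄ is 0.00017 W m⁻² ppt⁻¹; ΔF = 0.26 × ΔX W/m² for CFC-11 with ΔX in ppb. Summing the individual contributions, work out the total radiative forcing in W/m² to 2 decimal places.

CO₂: 5.35 × ln(825/282) = 5.35 × ln(2.92553) = 5.35 × 1.07348 = 5.7431 W/m².
N₂O: 0.120 × (√389 − √272) = 0.120 × (19.7231 − 16.4924) = 0.120 × 3.2307 = 0.3877 W/m².
CCl₄: ΔF = 0.00017 × (68 − 2) = 0.00017 × 66 = 0.0112 W/m².
CFC-11: Δ = 209 − 1 = 208 ppt = 0.208 ppb; ΔF = 0.26 × 0.208 = 0.0541 W/m².
Total ΔF = 5.7431 + 0.3877 + 0.0112 + 0.0541 = 6.1961 W/m².

ΔF = 6.20 W/m²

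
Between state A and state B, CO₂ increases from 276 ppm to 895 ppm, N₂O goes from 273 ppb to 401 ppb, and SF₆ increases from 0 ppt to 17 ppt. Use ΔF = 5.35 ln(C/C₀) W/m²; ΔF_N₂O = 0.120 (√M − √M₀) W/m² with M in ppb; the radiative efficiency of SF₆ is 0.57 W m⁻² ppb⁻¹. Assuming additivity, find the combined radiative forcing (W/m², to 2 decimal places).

CO₂: 5.35 × ln(895/276) = 5.35 × ln(3.24275) = 5.35 × 1.17642 = 6.2938 W/m².
N₂O: 0.120 × (√401 − √273) = 0.120 × (20.0250 − 16.5227) = 0.120 × 3.5023 = 0.4203 W/m².
SF₆: Δ = 17 − 0 = 17 ppt = 0.017 ppb; ΔF = 0.57 × 0.017 = 0.0097 W/m².
Total ΔF = 6.2938 + 0.4203 + 0.0097 = 6.7238 W/m².

ΔF = 6.72 W/m²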